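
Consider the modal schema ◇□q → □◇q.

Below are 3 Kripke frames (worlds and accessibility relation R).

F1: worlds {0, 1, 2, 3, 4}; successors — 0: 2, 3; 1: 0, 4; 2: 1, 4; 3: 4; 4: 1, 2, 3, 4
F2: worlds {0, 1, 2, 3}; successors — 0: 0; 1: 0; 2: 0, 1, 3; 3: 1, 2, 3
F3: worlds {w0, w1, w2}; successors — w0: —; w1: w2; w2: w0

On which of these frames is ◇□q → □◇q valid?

Frame correspondent (Sahlqvist): ∀x ∀y ∀z (Rxy ∧ Rxz → ∃w (Ryw ∧ Rzw)) — i.e. convergence.
F1: holds.
F2: fails — R23 and R20 but 3 and 0 have no common successor.
F3: fails — Rw2w0 and Rw2w0 but w0 and w0 have no common successor.
Valid on: F1.

F1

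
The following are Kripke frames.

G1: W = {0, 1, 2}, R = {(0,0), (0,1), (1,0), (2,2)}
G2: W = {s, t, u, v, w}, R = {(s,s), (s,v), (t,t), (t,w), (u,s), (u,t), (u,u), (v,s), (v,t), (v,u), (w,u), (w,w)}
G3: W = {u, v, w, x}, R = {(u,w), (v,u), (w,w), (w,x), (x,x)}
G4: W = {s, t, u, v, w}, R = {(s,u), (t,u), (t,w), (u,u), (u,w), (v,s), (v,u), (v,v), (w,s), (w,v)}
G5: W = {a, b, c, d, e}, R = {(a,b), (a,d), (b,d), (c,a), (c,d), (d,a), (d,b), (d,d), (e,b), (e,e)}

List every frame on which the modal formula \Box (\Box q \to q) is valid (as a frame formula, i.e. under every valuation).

This is the axiom for shift-reflexivity; its first-order frame correspondent is \forall x \forall y (Rxy \to Ryy).
G1: fails — R01 but not R11.
G2: fails — Rsv but not Rvv.
G3: fails — Rvu but not Ruu.
G4: fails — Ruw but not Rww.
G5: fails — Reb but not Rbb.

none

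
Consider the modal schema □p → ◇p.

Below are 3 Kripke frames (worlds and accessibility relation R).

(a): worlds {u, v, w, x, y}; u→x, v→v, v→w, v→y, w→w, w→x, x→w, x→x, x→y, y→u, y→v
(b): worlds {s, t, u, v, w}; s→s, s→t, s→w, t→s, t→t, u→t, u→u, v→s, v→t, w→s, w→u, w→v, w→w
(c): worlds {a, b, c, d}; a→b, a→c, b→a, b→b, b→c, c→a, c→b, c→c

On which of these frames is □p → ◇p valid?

(a), (b)

Frame correspondent (Sahlqvist): ∀x ∃y Rxy — i.e. seriality.
(a): ✓.
(b): ✓.
(c): fails — world d has no successor.
Valid on: (a), (b).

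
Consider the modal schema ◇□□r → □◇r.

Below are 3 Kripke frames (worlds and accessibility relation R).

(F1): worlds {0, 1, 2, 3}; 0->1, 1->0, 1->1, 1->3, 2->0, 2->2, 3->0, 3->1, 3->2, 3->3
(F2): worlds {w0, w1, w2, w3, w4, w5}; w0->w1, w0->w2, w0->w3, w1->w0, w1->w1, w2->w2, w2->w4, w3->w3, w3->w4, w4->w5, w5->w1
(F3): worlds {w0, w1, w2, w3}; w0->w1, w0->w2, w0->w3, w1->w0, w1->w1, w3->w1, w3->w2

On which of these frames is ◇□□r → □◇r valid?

(F1)

This is the axiom for a generalized confluence (Geach) condition; its first-order frame correspondent is ∀x ∀y ∀z ((xRy ∧ xRz) → ∃w (yR²w ∧ zRw)).
(F1): satisfies the condition.
(F2): fails — w0Rw2, w0Rw1 but no w with w2R²w and w1Rw.
(F3): fails — w0Rw1, w0Rw2 but no w with w1R²w and w2Rw.
Valid on: (F1).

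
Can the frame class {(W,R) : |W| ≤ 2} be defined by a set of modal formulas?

If a class were modally definable it would be closed under disjoint unions (Goldblatt–Thomason).
Any modal formula valid on each of 3 disjoint one-world frames is valid on their disjoint union (validity is preserved under disjoint unions). Each one-world frame has |W|=1≤2, but the union has |W|=3.
So the class is not modally definable.

No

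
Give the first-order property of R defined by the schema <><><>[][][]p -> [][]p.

This is a Sahlqvist (Geach-type) schema ◇^3□^3p → □^2◇^0p.
First-order correspondent: forall x forall y forall z ((x R^3 y & x R^2 z) -> exists w (y R^3 w & z = w)).

forall x forall y forall z ((x R^3 y & x R^2 z) -> exists w (y R^3 w & z = w))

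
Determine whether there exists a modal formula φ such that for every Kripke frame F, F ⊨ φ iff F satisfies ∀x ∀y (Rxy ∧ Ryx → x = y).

No

Modal frame validity is preserved under surjective bounded morphisms.
The 8-cycle (worlds 0,1,2,3,4,5,6,7 with 0→1→2→3→4→5→6→7→0) is antisymmetric. Sending even-indexed worlds to a and odd-indexed worlds to b is a surjective bounded morphism onto the two-world frame with a↔b, which is not antisymmetric.
Hence antisymmetry is not modally definable.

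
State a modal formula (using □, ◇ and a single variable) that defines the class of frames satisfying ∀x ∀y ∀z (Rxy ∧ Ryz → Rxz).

□ψ → □□ψ

This is transitivity; the standard corresponding axiom is 4: □ψ → □□ψ.
Suppose □ψ→□□ψ is valid. Take Rxy, Ryz and set V(ψ)={w : Rxw}. Then □ψ at x, so □□ψ at x, so □ψ at y, so ψ at z, i.e. Rxz.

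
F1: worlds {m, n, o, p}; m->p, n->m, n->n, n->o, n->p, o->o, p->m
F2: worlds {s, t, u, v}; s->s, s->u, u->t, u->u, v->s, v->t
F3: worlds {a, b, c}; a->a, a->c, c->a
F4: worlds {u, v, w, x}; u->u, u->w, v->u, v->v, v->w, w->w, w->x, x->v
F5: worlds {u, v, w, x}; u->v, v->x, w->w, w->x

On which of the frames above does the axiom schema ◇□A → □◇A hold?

F3

Frame correspondent (Sahlqvist): ∀x ∀y ∀z (Rxy ∧ Rxz → ∃w (Ryw ∧ Rzw)) — i.e. convergence.
F1: fails — Rno and Rnm but o and m have no common successor.
F2: fails — Rut and Rut but t and t have no common successor.
F3: condition met.
F4: fails — Rww and Rwx but w and x have no common successor.
F5: fails — Rvx and Rvx but x and x have no common successor.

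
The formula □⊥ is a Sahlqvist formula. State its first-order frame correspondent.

Emptiness of R

□⊥ is valid iff no world has any successor (otherwise □⊥ fails at any world with one).
Conversely, on a frame with emptiness of R the schema holds at every world under every valuation.
So the correspondent is emptiness of R.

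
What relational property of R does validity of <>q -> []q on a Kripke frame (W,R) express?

Suppose ◇q→□q is valid. Take Rxy, Rxz and set V(q)={y}. Then ◇q at x, so □q at x, so q at z, i.e. z=y.
Conversely, any frame satisfying forall x forall y forall z (Rxy & Rxz -> y = z) validates the schema.
Frame condition: forall x forall y forall z (Rxy & Rxz -> y = z).

partial functionality: forall x forall y forall z (Rxy & Rxz -> y = z)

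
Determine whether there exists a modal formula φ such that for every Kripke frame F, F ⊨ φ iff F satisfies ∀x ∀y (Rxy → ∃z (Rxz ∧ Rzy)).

Yes, by □□p → □p

This is a Sahlqvist condition; the C4 axiom □□p → □p defines it.
Suppose □□p→□p is valid. Take Rxy and set V(p)={w : xR²w}. Then □□p at x, so □p at x, so p at y, i.e. ∃z(Rxz∧Rzy).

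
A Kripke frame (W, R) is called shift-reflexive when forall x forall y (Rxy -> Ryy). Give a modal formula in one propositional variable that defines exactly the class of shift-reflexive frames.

The condition is shift-reflexivity. The T□ schema □(□s → s) defines it.
Suppose □(□s→s) is valid. Take Rxy and set V(s)={w : Ryw}. Then at y, □s holds; since □(□s→s) at x, □s→s at y, so s at y, i.e. Ryy.

□(□s → s)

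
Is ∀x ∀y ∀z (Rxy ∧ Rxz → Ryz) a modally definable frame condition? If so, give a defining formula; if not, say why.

Yes: it is the Euclidean property, defined by the 5 schema ◇q → □◇q.
Suppose ◇q→□◇q is valid. Take Rxy, Rxz and set V(q)={y}. Then ◇q at x, so □◇q at x, so ◇q at z, so some w with Rzw has q; w=y, i.e. Rzy. By symmetry of the argument, Ryz.

Definable; ◇q → □◇q defines it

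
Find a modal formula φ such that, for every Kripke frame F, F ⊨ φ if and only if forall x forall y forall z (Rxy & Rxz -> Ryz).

◇ψ → □◇ψ

This is the Euclidean property; the standard corresponding axiom is 5: ◇ψ → □◇ψ.
Suppose ◇ψ→□◇ψ is valid. Take Rxy, Rxz and set V(ψ)={y}. Then ◇ψ at x, so □◇ψ at x, so ◇ψ at z, so some w with Rzw has ψ; w=y, i.e. Rzy. By symmetry of the argument, Ryz.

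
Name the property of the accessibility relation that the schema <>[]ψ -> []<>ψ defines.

Convergence

Suppose ◇□ψ→□◇ψ is valid. Take Rxy, Rxz and set V(ψ)={w : Ryw}. Then □ψ at y so ◇□ψ at x, so □◇ψ at x, so ◇ψ at z, giving w with Rzw and Ryw.
Conversely, on a frame with convergence the schema holds at every world under every valuation.
So the correspondent is convergence.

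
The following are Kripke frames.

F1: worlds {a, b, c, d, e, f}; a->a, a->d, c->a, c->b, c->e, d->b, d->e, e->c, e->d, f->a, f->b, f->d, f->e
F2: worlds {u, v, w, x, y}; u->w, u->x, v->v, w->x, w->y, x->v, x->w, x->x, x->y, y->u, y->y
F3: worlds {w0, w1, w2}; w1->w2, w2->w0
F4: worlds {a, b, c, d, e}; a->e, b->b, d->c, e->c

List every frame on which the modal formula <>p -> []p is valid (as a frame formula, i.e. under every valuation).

This is the axiom for partial functionality; its first-order frame correspondent is forall x forall y forall z (Rxy & Rxz -> y = z).
F1: fails — a sees both a and d.
F2: fails — u sees both w and x.
F3: satisfies the condition.
F4: satisfies the condition.
Valid on: F3, F4.

F3, F4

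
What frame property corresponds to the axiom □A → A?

reflexivity: ∀x Rxx

This schema is the T axiom.
It corresponds to reflexivity: ∀x Rxx.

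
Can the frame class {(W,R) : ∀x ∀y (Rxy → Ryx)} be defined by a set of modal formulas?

This is a Sahlqvist condition; the B axiom q → □◇q defines it.
Suppose q→□◇q is valid. Take Rxy and set V(q)={x}. Then q at x, so □◇q at x, so ◇q at y, so some z with Ryz has q; z=x, i.e. Ryx.

Yes, by q → □◇q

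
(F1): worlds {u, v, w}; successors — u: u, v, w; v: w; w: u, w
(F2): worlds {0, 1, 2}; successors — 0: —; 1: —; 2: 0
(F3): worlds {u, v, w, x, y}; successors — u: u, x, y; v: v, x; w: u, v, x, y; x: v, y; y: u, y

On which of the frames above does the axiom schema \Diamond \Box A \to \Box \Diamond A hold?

This is the axiom for convergence; its first-order frame correspondent is \forall x \forall y \forall z (Rxy \wedge Rxz \to \exists w (Ryw \wedge Rzw)).
(F1): condition met.
(F2): fails — R20 and R20 but 0 and 0 have no common successor.
(F3): fails — Rwy and Rwv but y and v have no common successor.

(F1)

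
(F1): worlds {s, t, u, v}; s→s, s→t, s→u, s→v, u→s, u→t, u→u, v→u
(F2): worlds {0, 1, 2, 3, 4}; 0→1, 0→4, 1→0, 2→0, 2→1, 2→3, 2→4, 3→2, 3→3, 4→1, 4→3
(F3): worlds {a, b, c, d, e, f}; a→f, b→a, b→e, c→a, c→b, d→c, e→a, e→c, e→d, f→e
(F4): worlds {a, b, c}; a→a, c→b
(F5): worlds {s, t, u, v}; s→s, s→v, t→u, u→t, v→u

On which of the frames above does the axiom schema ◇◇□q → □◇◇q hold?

(F4)

Frame correspondent (Sahlqvist): ∀x ∀y ∀z ((xR²y ∧ xRz) → ∃w (yRw ∧ zR²w)) — i.e. a generalized confluence (Geach) condition.
(F1): fails — sR²s, sRt but no w with sRw and tR²w.
(F2): fails — 0R²0, 0R4 but no w with 0Rw and 4R²w.
(F3): fails — bR²a, bRa but no w with aRw and aR²w.
(F4): condition met.
(F5): fails — sR²s, sRv but no w with sRw and vR²w.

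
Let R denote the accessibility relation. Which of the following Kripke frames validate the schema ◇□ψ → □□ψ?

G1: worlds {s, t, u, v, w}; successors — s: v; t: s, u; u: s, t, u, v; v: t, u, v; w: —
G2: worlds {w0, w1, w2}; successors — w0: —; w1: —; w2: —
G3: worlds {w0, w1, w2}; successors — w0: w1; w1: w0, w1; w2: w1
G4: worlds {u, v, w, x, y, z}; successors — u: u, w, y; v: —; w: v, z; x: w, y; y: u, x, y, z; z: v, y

This is the axiom for a generalized confluence (Geach) condition; its first-order frame correspondent is ∀x ∀y ∀z ((xRy ∧ xR²z) → ∃w (yRw ∧ z = w)).
G1: fails — tRs, tR²s but no w* with sRw* and s=w*.
G2: condition met.
G3: fails — w1Rw0, w1R²w0 but no w with w0Rw and w0=w.
G4: fails — uRu, uR²v but no t with uRt and v=t.

G2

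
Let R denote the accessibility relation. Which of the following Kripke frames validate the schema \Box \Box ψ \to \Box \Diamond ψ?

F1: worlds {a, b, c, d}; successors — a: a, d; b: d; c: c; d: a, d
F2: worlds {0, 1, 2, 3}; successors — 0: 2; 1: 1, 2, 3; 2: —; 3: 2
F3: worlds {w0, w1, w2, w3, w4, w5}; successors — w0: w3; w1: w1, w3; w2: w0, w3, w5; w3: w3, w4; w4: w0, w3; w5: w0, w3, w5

The schema corresponds to a generalized confluence (Geach) condition: \forall x \forall z (xRz \to \exists w (x R^2 w \wedge zRw)).
F1: satisfies the condition.
F2: fails — 0R2 but no w with 0R²w and 2Rw.
F3: satisfies the condition.

F1, F3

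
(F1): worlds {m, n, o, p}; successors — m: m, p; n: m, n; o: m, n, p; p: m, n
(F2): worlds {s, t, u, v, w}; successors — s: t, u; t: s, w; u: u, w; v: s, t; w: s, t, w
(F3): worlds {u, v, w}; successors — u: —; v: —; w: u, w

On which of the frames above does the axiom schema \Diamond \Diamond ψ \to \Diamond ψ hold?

(F3)

Frame correspondent (Sahlqvist): \forall x \forall y \forall z (Rxy \wedge Ryz \to Rxz) — i.e. transitivity.
(F1): fails — Rpm and Rmp but not Rpp.
(F2): fails — Ruw and Rwt but not Rut.
(F3): condition met.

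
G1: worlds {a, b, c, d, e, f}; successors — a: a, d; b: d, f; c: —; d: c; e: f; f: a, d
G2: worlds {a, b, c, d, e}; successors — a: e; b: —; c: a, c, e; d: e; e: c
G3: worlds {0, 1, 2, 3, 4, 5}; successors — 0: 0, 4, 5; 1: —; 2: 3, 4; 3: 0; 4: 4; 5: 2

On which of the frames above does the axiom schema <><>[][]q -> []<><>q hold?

G2, G3

Frame correspondent (Sahlqvist): forall x forall y forall z ((x R^2 y & xRz) -> exists w (y R^2 w & z R^2 w)) — i.e. a generalized confluence (Geach) condition.
G1: fails — aR²a, aRd but no w with aR²w and dR²w.
G2: condition met.
G3: condition met.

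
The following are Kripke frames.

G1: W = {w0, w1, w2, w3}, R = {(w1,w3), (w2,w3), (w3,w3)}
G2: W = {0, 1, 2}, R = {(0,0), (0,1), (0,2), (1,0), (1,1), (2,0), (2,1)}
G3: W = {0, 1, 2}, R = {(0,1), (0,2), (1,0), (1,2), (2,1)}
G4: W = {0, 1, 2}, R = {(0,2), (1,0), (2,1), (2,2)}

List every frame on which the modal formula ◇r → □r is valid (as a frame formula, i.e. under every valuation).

G1

Frame correspondent (Sahlqvist): ∀x ∀y ∀z (Rxy ∧ Rxz → y = z) — i.e. partial functionality.
G1: ✓.
G2: fails — 0 sees both 0 and 1.
G3: fails — 0 sees both 1 and 2.
G4: fails — 2 sees both 1 and 2.
Valid on: G1.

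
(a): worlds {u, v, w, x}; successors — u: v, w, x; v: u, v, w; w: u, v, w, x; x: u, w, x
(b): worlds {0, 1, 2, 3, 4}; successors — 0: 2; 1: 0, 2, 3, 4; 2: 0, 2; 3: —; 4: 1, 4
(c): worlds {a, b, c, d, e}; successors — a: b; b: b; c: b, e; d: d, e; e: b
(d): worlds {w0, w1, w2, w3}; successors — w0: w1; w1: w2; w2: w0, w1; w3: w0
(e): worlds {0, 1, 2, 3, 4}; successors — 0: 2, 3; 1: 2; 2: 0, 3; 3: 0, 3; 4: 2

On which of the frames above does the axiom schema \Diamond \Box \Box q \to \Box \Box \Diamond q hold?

(a), (e)

The schema corresponds to a generalized confluence (Geach) condition: \forall x \forall y \forall z ((xRy \wedge x R^2 z) \to \exists w (y R^2 w \wedge zRw)).
(a): ✓.
(b): fails — 1R0, 1R²4 but no w with 0R²w and 4Rw.
(c): fails — dRe, dR²d but no w with eR²w and dRw.
(d): fails — w2Rw0, w2R²w2 but no w with w0R²w and w2Rw.
(e): ✓.
Valid on: (a), (e).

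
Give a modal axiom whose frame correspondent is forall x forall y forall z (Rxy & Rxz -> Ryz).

This is the Euclidean property; the standard corresponding axiom is 5: ◇q → □◇q.

◇q → □◇q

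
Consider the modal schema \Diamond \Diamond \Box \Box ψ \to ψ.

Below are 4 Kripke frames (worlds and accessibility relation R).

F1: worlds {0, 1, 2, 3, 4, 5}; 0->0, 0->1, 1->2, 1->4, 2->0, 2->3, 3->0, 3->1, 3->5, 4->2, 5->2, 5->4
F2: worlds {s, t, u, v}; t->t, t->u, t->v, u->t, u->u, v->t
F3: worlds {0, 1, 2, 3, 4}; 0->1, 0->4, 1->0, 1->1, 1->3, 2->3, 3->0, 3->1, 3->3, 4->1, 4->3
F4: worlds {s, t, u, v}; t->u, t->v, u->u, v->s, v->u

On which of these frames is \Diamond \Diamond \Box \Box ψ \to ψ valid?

This is the axiom for a generalized confluence (Geach) condition; its first-order frame correspondent is \forall x \forall y (x R^2 y \to \exists w (y R^2 w \wedge x = w)).
F1: fails — 3R²0 but no w with 0R²w and 3=w.
F2: holds.
F3: fails — 2R²0 but no w with 0R²w and 2=w.
F4: fails — tR²s but no w with sR²w and t=w.
Valid on: F2.

F2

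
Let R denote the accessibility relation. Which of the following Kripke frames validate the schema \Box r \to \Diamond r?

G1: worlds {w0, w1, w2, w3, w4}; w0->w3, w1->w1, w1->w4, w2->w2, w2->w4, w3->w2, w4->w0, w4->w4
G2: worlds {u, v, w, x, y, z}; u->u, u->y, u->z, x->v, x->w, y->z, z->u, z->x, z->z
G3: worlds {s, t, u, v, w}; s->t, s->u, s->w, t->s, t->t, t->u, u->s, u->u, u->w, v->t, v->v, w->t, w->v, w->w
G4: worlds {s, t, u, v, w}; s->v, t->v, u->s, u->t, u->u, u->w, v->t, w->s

The schema corresponds to seriality: \forall x \exists y Rxy.
G1: satisfies the condition.
G2: fails — world v has no successor.
G3: satisfies the condition.
G4: satisfies the condition.

G1, G3, G4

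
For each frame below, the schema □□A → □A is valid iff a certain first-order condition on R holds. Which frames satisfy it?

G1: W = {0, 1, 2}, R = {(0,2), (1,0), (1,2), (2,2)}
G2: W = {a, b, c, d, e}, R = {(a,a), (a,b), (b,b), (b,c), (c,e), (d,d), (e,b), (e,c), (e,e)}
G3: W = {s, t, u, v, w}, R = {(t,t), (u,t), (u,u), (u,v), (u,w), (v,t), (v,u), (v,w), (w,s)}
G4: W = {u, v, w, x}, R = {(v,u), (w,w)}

G2

The schema corresponds to density: ∀x ∀y (Rxy → ∃z (Rxz ∧ Rzy)).
G1: fails — R10 but no z with R1z and Rz0.
G2: holds.
G3: fails — Rws but no z with Rwz and Rzs.
G4: fails — Rvu but no z with Rvz and Rzu.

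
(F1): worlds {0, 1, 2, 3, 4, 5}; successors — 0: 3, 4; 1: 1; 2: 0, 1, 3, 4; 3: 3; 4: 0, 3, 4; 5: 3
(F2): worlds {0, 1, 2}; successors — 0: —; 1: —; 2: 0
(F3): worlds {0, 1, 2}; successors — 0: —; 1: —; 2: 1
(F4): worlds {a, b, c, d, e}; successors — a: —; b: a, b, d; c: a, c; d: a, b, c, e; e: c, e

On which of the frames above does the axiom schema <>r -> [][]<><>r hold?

(F2), (F3)

This is the axiom for a generalized confluence (Geach) condition; its first-order frame correspondent is forall x forall y forall z ((xRy & x R^2 z) -> exists w (y = w & z R^2 w)).
(F1): fails — 0R4, 0R²3 but no w with 4=w and 3R²w.
(F2): condition met.
(F3): condition met.
(F4): fails — bRa, bR²a but no w with a=w and aR²w.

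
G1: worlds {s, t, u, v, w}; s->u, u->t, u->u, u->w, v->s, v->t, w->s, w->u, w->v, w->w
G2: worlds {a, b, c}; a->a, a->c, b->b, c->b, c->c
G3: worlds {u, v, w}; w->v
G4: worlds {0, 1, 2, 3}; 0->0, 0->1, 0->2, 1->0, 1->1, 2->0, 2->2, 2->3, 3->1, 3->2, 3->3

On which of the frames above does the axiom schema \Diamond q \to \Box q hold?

G3

Frame correspondent (Sahlqvist): \forall x \forall y \forall z (Rxy \wedge Rxz \to y = z) — i.e. partial functionality.
G1: fails — u sees both t and u.
G2: fails — a sees both a and c.
G3: holds.
G4: fails — 0 sees both 0 and 1.
Valid on: G3.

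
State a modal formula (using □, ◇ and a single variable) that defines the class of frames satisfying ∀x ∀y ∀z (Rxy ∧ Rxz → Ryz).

The condition is the Euclidean property. The 5 schema ◇r → □◇r defines it.
Suppose ◇r→□◇r is valid. Take Rxy, Rxz and set V(r)={y}. Then ◇r at x, so □◇r at x, so ◇r at z, so some w with Rzw has r; w=y, i.e. Rzy. By symmetry of the argument, Ryz.

◇r → □◇r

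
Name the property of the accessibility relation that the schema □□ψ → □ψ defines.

density

Suppose □□ψ→□ψ is valid. Take Rxy and set V(ψ)={w : xR²w}. Then □□ψ at x, so □ψ at x, so ψ at y, i.e. ∃z(Rxz∧Rzy).
The converse is a direct semantic check.
So the correspondent is density.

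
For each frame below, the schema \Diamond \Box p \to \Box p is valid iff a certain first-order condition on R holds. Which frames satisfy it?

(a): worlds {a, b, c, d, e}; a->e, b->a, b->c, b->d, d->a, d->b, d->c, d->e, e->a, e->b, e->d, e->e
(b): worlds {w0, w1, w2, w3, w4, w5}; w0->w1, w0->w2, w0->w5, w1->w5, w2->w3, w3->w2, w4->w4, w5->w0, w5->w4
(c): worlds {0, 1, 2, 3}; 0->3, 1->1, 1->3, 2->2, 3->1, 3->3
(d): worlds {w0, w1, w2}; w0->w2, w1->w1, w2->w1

(c)

Frame correspondent (Sahlqvist): \forall x \forall y \forall z (Rxy \wedge Rxz \to Ryz) — i.e. the Euclidean property.
(a): fails — Rbc and Rbc but not Rcc.
(b): fails — Rw0w5 and Rw0w5 but not Rw5w5.
(c): condition met.
(d): fails — Rw0w2 and Rw0w2 but not Rw2w2.
Valid on: (c).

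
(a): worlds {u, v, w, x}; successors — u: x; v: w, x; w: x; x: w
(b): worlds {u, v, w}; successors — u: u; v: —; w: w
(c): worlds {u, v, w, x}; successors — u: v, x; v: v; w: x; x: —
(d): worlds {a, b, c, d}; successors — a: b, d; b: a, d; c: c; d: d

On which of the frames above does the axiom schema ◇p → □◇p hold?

Frame correspondent (Sahlqvist): ∀x ∀y ∀z (Rxy ∧ Rxz → Ryz) — i.e. the Euclidean property.
(a): fails — Rux and Rux but not Rxx.
(b): holds.
(c): fails — Ruv and Rux but not Rvx.
(d): fails — Rab and Rab but not Rbb.
Valid on: (b).

(b)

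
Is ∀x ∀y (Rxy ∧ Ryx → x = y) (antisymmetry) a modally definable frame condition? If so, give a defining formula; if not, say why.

No — not modally definable

Any modally definable frame class is closed under surjective bounded morphisms.
The 6-cycle (worlds a,b,c,d,e,f with a→b→c→d→e→f→a) is antisymmetric. Sending even-indexed worlds to a and odd-indexed worlds to b is a surjective bounded morphism onto the two-world frame with a↔b, which is not antisymmetric.
So no modal formula (or set of formulas) defines exactly the antisymmetric frames.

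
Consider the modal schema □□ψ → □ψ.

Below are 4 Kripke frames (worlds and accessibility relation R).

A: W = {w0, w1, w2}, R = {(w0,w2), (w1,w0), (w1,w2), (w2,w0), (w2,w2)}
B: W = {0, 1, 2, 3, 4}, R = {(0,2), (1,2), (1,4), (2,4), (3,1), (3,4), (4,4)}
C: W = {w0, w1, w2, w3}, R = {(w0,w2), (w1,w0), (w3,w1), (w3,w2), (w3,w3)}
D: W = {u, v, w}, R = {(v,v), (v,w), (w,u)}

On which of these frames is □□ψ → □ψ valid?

This is the axiom for density; its first-order frame correspondent is ∀x ∀y (Rxy → ∃z (Rxz ∧ Rzy)).
A: ✓.
B: fails — R31 but no z with R3z and Rz1.
C: fails — Rw1w0 but no z with Rw1z and Rzw0.
D: fails — Rwu but no z with Rwz and Rzu.
Valid on: A.

A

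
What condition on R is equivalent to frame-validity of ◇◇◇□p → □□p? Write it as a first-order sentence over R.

∀x ∀y ∀z ((xR³y ∧ xR²z) → ∃w (yRw ∧ z = w))

This is a Sahlqvist (Geach-type) schema ◇^3□^1p → □^2◇^0p.
Minimal-valuation argument: fix x; take any y with xR^3y and any z with xR^2z. Set V(p) to the set of worlds R-reachable from y in exactly 1 step. Then □^1p holds at y, so the antecedent holds at x; validity forces ◇^0p at z, giving a w with zR^0w and yR^1w.
First-order correspondent: ∀x ∀y ∀z ((xR³y ∧ xR²z) → ∃w (yRw ∧ z = w)).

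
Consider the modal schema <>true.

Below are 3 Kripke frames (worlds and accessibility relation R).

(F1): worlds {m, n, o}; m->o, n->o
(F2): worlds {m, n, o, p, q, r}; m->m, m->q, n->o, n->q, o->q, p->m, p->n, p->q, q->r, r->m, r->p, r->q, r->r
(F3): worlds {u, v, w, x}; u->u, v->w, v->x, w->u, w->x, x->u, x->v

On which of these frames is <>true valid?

(F2), (F3)

This is the axiom for seriality; its first-order frame correspondent is forall x exists y Rxy.
(F1): fails — world o has no successor.
(F2): holds.
(F3): holds.
Valid on: (F2), (F3).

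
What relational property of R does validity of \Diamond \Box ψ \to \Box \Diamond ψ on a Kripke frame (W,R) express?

convergence

Suppose ◇□ψ→□◇ψ is valid. Take Rxy, Rxz and set V(ψ)={w : Ryw}. Then □ψ at y so ◇□ψ at x, so □◇ψ at x, so ◇ψ at z, giving w with Rzw and Ryw.
Conversely, on a frame with convergence the schema holds at every world under every valuation.
So the correspondent is convergence.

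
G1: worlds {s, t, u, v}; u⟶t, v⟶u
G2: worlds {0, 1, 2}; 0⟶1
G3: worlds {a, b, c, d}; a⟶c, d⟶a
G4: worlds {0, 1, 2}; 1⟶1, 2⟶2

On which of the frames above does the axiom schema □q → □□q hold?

G2, G4

Frame correspondent (Sahlqvist): ∀x ∀y ∀z (Rxy ∧ Ryz → Rxz) — i.e. transitivity.
G1: fails — Rvu and Rut but not Rvt.
G2: condition met.
G3: fails — Rda and Rac but not Rdc.
G4: condition met.
Valid on: G2, G4.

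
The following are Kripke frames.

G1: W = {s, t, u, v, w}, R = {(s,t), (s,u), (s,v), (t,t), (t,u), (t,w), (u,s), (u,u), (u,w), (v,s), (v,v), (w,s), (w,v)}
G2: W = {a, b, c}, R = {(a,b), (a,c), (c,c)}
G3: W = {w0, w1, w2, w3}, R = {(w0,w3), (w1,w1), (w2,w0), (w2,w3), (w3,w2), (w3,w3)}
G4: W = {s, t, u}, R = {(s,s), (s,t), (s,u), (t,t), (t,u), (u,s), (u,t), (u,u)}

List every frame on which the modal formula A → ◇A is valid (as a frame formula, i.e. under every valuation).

This is the axiom for reflexivity; its first-order frame correspondent is ∀x Rxx.
G1: fails — world s does not see itself.
G2: fails — world a does not see itself.
G3: fails — world w0 does not see itself.
G4: condition met.
Valid on: G4.

G4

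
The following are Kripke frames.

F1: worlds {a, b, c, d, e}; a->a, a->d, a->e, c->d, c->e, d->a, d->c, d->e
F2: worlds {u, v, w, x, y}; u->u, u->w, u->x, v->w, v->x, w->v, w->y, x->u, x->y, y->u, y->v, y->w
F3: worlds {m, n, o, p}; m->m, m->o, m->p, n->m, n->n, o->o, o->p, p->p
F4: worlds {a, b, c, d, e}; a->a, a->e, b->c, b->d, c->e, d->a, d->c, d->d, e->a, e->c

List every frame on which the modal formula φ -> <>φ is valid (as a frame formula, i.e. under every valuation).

This is the axiom for reflexivity; its first-order frame correspondent is forall x Rxx.
F1: fails — world b does not see itself.
F2: fails — world v does not see itself.
F3: holds.
F4: fails — world b does not see itself.

F3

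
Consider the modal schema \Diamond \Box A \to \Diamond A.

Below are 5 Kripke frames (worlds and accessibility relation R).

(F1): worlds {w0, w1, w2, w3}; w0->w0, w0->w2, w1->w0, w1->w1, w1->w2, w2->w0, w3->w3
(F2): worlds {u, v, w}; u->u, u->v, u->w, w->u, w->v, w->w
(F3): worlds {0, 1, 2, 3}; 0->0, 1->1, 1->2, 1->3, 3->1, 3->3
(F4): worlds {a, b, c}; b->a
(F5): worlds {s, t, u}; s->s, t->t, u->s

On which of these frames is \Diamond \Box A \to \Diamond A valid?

Frame correspondent (Sahlqvist): \forall x \forall y (xRy \to \exists w (yRw \wedge xRw)) — i.e. a generalized confluence (Geach) condition.
(F1): satisfies the condition.
(F2): fails — uRv but no t with vRt and uRt.
(F3): fails — 1R2 but no w with 2Rw and 1Rw.
(F4): fails — bRa but no w with aRw and bRw.
(F5): satisfies the condition.
Valid on: (F1), (F5).

(F1), (F5)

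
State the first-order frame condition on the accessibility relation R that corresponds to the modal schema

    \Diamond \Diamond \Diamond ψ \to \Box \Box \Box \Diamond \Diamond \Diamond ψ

This is a Sahlqvist (Geach-type) schema ◇^3□^0ψ → □^3◇^3ψ.
Minimal-valuation argument: fix x; take any y with xR^3y and any z with xR^3z. Set V(ψ) to the set of worlds R-reachable from y in exactly 0 steps. Then □^0ψ holds at y, so the antecedent holds at x; validity forces ◇^3ψ at z, giving a w with zR^3w and yR^0w.
First-order correspondent: \forall x \forall y \forall z ((x R^3 y \wedge x R^3 z) \to \exists w (y = w \wedge z R^3 w)).

\forall x \forall y \forall z ((x R^3 y \wedge x R^3 z) \to \exists w (y = w \wedge z R^3 w))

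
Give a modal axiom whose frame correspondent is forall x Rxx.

The condition is reflexivity. The T schema □p → p defines it.

□p → p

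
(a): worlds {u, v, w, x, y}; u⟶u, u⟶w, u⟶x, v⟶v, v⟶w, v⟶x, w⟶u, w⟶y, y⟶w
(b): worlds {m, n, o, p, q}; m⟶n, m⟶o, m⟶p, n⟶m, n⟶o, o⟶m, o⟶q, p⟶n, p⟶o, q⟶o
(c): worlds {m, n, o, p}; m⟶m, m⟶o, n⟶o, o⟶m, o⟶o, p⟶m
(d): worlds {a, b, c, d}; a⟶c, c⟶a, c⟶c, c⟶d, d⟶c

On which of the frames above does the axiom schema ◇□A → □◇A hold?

The schema corresponds to convergence: ∀x ∀y ∀z (Rxy ∧ Rxz → ∃w (Ryw ∧ Rzw)).
(a): fails — Ruw and Rux but w and x have no common successor.
(b): fails — Rmo and Rmp but o and p have no common successor.
(c): holds.
(d): holds.

(c), (d)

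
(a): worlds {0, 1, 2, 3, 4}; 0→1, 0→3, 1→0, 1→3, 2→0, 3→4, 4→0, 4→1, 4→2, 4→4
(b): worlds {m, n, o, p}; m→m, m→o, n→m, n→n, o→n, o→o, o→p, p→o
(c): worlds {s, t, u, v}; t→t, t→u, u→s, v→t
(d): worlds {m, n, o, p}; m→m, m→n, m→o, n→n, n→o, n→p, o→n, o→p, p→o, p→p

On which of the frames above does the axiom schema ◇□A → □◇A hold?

The schema corresponds to convergence: ∀x ∀y ∀z (Rxy ∧ Rxz → ∃w (Ryw ∧ Rzw)).
(a): fails — R01 and R03 but 1 and 3 have no common successor.
(b): fails — Ron and Rop but n and p have no common successor.
(c): fails — Rtt and Rtu but t and u have no common successor.
(d): holds.
Valid on: (d).

(d)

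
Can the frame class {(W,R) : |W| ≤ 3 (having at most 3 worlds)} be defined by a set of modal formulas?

If a class were modally definable it would be closed under disjoint unions (Goldblatt–Thomason).
Any modal formula valid on each of 4 disjoint one-world frames is valid on their disjoint union (validity is preserved under disjoint unions). Each one-world frame has |W|=1≤3, but the union has |W|=4.
So the class is not modally definable.

Not definable by any modal formula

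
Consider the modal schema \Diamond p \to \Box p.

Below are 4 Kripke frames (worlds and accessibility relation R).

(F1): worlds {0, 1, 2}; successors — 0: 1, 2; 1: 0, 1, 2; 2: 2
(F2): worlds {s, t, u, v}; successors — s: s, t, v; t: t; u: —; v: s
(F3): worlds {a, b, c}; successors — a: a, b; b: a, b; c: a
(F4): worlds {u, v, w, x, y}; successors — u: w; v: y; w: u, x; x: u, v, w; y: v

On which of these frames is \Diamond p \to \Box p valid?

This is the axiom for partial functionality; its first-order frame correspondent is \forall x \forall y \forall z (Rxy \wedge Rxz \to y = z).
(F1): fails — 0 sees both 1 and 2.
(F2): fails — s sees both s and t.
(F3): fails — a sees both a and b.
(F4): fails — w sees both u and x.

none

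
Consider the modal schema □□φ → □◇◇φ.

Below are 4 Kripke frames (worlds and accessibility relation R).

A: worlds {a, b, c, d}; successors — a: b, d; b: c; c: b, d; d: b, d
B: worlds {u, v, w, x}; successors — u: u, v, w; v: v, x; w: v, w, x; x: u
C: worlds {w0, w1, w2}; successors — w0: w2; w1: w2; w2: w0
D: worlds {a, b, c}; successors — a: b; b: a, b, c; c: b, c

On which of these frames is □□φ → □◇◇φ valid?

Frame correspondent (Sahlqvist): ∀x ∀z (xRz → ∃w (xR²w ∧ zR²w)) — i.e. a generalized confluence (Geach) condition.
A: satisfies the condition.
B: satisfies the condition.
C: fails — w0Rw2 but no w with w0R²w and w2R²w.
D: satisfies the condition.

A, B, D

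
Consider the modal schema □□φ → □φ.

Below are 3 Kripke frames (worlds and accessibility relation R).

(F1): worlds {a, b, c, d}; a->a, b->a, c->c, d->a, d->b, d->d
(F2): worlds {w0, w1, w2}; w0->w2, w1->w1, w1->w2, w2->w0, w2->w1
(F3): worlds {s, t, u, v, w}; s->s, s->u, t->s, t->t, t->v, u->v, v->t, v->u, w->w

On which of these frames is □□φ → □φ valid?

This is the axiom for density; its first-order frame correspondent is ∀x ∀y (Rxy → ∃z (Rxz ∧ Rzy)).
(F1): ✓.
(F2): fails — Rw0w2 but no z with Rw0z and Rzw2.
(F3): fails — Ruv but no z with Ruz and Rzv.
Valid on: (F1).

(F1)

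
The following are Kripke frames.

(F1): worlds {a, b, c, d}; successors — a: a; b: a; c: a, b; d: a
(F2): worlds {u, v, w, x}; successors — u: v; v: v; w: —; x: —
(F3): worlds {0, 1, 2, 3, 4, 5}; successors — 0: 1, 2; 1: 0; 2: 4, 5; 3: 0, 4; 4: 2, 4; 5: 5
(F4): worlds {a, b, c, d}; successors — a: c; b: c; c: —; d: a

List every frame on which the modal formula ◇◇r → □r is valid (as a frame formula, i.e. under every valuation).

(F2)

This is the axiom for a generalized confluence (Geach) condition; its first-order frame correspondent is ∀x ∀y ∀z ((xR²y ∧ xRz) → ∃w (y = w ∧ z = w)).
(F1): fails — cR²a, cRb but a ≠ b.
(F2): condition met.
(F3): fails — 0R²0, 0R1 but 0 ≠ 1.
(F4): fails — dR²c, dRa but c ≠ a.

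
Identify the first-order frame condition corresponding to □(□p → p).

shift-reflexivity: ∀x ∀y (Rxy → Ryy)

Suppose □(□p→p) is valid. Take Rxy and set V(p)={w : Ryw}. Then at y, □p holds; since □(□p→p) at x, □p→p at y, so p at y, i.e. Ryy.
Conversely, on a frame with shift-reflexivity the schema holds at every world under every valuation.
Frame condition: ∀x ∀y (Rxy → Ryy).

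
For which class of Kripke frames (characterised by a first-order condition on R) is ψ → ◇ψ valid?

Equivalently (dual form): □ψ → ψ.
Suppose □ψ→ψ is valid. At any x set V(ψ)={w : Rxw}. Then □ψ holds at x, so ψ holds at x, i.e. Rxx.
The converse is a direct semantic check.
So the correspondent is reflexivity.

reflexivity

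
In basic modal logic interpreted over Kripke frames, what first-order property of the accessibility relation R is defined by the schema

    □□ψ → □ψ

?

density: ∀x ∀y (Rxy → ∃z (Rxz ∧ Rzy))

Suppose □□ψ→□ψ is valid. Take Rxy and set V(ψ)={w : xR²w}. Then □□ψ at x, so □ψ at x, so ψ at y, i.e. ∃z(Rxz∧Rzy).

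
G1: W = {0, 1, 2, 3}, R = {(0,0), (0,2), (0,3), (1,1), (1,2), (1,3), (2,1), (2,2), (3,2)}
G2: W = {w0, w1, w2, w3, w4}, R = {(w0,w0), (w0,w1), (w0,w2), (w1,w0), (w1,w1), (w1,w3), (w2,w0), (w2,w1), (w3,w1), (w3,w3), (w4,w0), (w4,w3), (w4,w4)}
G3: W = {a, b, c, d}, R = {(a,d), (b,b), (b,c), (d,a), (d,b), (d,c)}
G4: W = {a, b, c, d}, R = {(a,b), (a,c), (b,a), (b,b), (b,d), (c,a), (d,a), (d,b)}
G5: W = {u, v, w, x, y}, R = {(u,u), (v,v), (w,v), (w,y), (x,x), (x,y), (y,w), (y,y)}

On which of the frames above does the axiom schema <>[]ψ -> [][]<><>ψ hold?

Frame correspondent (Sahlqvist): forall x forall y forall z ((xRy & x R^2 z) -> exists w (yRw & z R^2 w)) — i.e. a generalized confluence (Geach) condition.
G1: satisfies the condition.
G2: satisfies the condition.
G3: fails — aRd, aR²c but no w with dRw and cR²w.
G4: satisfies the condition.
G5: fails — wRy, wR²v but no t with yRt and vR²t.
Valid on: G1, G2, G4.

G1, G2, G4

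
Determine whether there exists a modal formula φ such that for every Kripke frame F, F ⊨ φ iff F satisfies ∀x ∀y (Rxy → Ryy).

Definable; □(□q → q) defines it

The condition is shift-reflexivity. A defining modal formula is □(□q → q).
Suppose □(□q→q) is valid. Take Rxy and set V(q)={w : Ryw}. Then at y, □q holds; since □(□q→q) at x, □q→q at y, so q at y, i.e. Ryy.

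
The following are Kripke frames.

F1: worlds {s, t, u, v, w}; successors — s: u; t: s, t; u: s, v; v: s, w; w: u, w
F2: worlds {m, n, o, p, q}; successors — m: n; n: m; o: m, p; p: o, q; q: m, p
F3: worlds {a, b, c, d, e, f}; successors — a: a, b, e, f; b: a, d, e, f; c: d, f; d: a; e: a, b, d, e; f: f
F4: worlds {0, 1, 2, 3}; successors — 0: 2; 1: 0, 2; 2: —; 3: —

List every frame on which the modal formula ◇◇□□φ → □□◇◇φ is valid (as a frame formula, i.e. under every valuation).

This is the axiom for a generalized confluence (Geach) condition; its first-order frame correspondent is ∀x ∀y ∀z ((xR²y ∧ xR²z) → ∃w (yR²w ∧ zR²w)).
F1: fails — sR²s, sR²v but no w* with sR²w* and vR²w*.
F2: satisfies the condition.
F3: satisfies the condition.
F4: fails — 1R²2, 1R²2 but no w with 2R²w and 2R²w.

F2, F3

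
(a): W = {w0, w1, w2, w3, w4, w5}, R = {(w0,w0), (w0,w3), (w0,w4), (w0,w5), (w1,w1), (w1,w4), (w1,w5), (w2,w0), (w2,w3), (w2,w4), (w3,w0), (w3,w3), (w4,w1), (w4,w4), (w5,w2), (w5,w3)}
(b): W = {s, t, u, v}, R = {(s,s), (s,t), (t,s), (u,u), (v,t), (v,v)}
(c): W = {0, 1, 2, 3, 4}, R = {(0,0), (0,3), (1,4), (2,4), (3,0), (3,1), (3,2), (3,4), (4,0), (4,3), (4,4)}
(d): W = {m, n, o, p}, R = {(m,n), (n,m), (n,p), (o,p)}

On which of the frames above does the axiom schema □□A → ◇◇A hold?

(a), (b), (c)

Frame correspondent (Sahlqvist): ∀x ∃w (xR²w ∧ xR²w) — i.e. a generalized confluence (Geach) condition.
(a): ✓.
(b): ✓.
(c): ✓.
(d): fails — at o but no w with oR²w and oR²w.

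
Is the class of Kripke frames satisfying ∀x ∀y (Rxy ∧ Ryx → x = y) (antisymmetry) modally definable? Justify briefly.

No

If a class were modally definable it would be closed under surjective bounded morphisms (Goldblatt–Thomason).
The 6-cycle (worlds 0,1,2,3,4,5 with 0→1→2→3→4→5→0) is antisymmetric. Sending even-indexed worlds to • and odd-indexed worlds to ∘ is a surjective bounded morphism onto the two-world frame with •↔∘, which is not antisymmetric.
So no modal formula (or set of formulas) defines exactly the antisymmetric frames.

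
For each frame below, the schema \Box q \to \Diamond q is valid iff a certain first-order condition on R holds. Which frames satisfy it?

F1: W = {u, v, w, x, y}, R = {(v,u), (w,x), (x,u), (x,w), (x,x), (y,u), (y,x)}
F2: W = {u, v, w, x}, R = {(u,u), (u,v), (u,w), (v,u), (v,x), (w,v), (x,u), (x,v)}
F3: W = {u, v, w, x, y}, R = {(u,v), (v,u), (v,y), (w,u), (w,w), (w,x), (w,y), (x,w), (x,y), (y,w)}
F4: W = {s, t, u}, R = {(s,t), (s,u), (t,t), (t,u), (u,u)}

This is the axiom for seriality; its first-order frame correspondent is \forall x \exists y Rxy.
F1: fails — world u has no successor.
F2: holds.
F3: holds.
F4: holds.
Valid on: F2, F3, F4.

F2, F3, F4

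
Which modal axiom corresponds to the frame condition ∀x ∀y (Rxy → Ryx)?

r → □◇r

The condition is symmetry. The B schema r → □◇r defines it.
Suppose r→□◇r is valid. Take Rxy and set V(r)={x}. Then r at x, so □◇r at x, so ◇r at y, so some z with Ryz has r; z=x, i.e. Ryx.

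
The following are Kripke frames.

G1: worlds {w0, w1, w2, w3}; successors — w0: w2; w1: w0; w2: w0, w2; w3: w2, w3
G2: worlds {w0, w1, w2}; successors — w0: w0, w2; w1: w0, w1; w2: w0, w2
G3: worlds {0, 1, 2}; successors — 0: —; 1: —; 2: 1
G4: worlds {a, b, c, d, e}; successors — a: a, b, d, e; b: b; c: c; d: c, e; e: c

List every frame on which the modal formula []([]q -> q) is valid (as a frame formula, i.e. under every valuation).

The schema corresponds to shift-reflexivity: forall x forall y (Rxy -> Ryy).
G1: fails — Rw1w0 but not Rw0w0.
G2: ✓.
G3: fails — R21 but not R11.
G4: fails — Rae but not Ree.
Valid on: G2.

G2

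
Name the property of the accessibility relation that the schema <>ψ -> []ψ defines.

partial functionality

Suppose ◇ψ→□ψ is valid. Take Rxy, Rxz and set V(ψ)={y}. Then ◇ψ at x, so □ψ at x, so ψ at z, i.e. z=y.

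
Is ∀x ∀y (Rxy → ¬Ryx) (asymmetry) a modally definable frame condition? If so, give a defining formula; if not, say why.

Any modally definable frame class is closed under surjective bounded morphisms.
The 4-cycle (worlds 0,1,2,3 with 0→1→2→3→0) is asymmetric. Mapping every world to a single reflexive point • is a surjective bounded morphism, and the reflexive point is not asymmetric (R•• but asymmetry requires ¬R••).
So no modal formula (or set of formulas) defines exactly the asymmetric frames.

No — not modally definable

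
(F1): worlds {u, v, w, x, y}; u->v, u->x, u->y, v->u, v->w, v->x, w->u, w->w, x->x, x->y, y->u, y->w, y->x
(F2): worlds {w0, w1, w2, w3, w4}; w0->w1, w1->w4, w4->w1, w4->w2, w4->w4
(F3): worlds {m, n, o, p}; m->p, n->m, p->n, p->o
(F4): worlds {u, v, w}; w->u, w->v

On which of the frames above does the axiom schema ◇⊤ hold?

(F1)

Frame correspondent (Sahlqvist): ∀x ∃y Rxy — i.e. seriality.
(F1): ✓.
(F2): fails — world w2 has no successor.
(F3): fails — world o has no successor.
(F4): fails — world u has no successor.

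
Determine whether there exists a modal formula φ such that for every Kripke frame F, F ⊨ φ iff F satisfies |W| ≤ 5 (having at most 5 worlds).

Any modally definable frame class is closed under disjoint unions.
Any modal formula valid on each of 6 disjoint one-world frames is valid on their disjoint union (validity is preserved under disjoint unions). Each one-world frame has |W|=1≤5, but the union has |W|=6.
So the class is not modally definable.

No — not modally definable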